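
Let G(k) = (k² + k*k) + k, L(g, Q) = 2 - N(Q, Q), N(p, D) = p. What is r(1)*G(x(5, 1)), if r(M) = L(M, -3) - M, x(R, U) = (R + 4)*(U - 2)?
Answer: 612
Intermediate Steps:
x(R, U) = (-2 + U)*(4 + R) (x(R, U) = (4 + R)*(-2 + U) = (-2 + U)*(4 + R))
L(g, Q) = 2 - Q
r(M) = 5 - M (r(M) = (2 - 1*(-3)) - M = (2 + 3) - M = 5 - M)
G(k) = k + 2*k² (G(k) = (k² + k²) + k = 2*k² + k = k + 2*k²)
r(1)*G(x(5, 1)) = (5 - 1*1)*((-8 - 2*5 + 4*1 + 5*1)*(1 + 2*(-8 - 2*5 + 4*1 + 5*1))) = (5 - 1)*((-8 - 10 + 4 + 5)*(1 + 2*(-8 - 10 + 4 + 5))) = 4*(-9*(1 + 2*(-9))) = 4*(-9*(1 - 18)) = 4*(-9*(-17)) = 4*153 = 612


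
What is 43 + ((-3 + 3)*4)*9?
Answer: 43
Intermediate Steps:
43 + ((-3 + 3)*4)*9 = 43 + (0*4)*9 = 43 + 0*9 = 43 + 0 = 43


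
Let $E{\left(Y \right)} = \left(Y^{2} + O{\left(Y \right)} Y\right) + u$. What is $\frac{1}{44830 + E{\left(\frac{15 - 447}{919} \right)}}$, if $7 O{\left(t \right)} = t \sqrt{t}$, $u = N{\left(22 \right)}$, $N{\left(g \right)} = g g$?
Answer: $\frac{727743205575330662599}{32977116428032487203039118} - \frac{3309922393344 i \sqrt{2757}}{16488558214016243601519559} \approx 2.2068 \cdot 10^{-5} - 1.054 \cdot 10^{-11} i$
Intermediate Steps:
$N{\left(g \right)} = g^{2}$
$u = 484$ ($u = 22^{2} = 484$)
$O{\left(t \right)} = \frac{t^{\frac{3}{2}}}{7}$ ($O{\left(t \right)} = \frac{t \sqrt{t}}{7} = \frac{t^{\frac{3}{2}}}{7}$)
$E{\left(Y \right)} = 484 + Y^{2} + \frac{Y^{\frac{5}{2}}}{7}$ ($E{\left(Y \right)} = \left(Y^{2} + \frac{Y^{\frac{3}{2}}}{7} Y\right) + 484 = \left(Y^{2} + \frac{Y^{\frac{5}{2}}}{7}\right) + 484 = 484 + Y^{2} + \frac{Y^{\frac{5}{2}}}{7}$)
$\frac{1}{44830 + E{\left(\frac{15 - 447}{919} \right)}} = \frac{1}{44830 + \left(484 + \left(\frac{15 - 447}{919}\right)^{2} + \frac{\left(\frac{15 - 447}{919}\right)^{\frac{5}{2}}}{7}\right)} = \frac{1}{44830 + \left(484 + \left(\left(15 - 447\right) \frac{1}{919}\right)^{2} + \frac{\left(\left(15 - 447\right) \frac{1}{919}\right)^{\frac{5}{2}}}{7}\right)} = \frac{1}{44830 + \left(484 + \left(\left(-432\right) \frac{1}{919}\right)^{2} + \frac{\left(\left(-432\right) \frac{1}{919}\right)^{\frac{5}{2}}}{7}\right)} = \frac{1}{44830 + \left(484 + \left(- \frac{432}{919}\right)^{2} + \frac{\left(- \frac{432}{919}\right)^{\frac{5}{2}}}{7}\right)} = \frac{1}{44830 + \left(484 + \frac{186624}{844561} + \frac{\frac{2239488}{776151559} i \sqrt{2757}}{7}\right)} = \frac{1}{44830 + \left(484 + \frac{186624}{844561} + \frac{2239488 i \sqrt{2757}}{5433060913}\right)} = \frac{1}{44830 + \left(\frac{408954148}{844561} + \frac{2239488 i \sqrt{2757}}{5433060913}\right)} = \frac{1}{\frac{38270623778}{844561} + \frac{2239488 i \sqrt{2757}}{5433060913}}$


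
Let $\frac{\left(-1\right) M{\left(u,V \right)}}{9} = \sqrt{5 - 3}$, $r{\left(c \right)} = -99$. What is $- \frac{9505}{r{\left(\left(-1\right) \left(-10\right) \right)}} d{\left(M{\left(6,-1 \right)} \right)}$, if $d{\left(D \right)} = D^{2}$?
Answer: $\frac{171090}{11} \approx 15554.0$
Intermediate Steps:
$M{\left(u,V \right)} = - 9 \sqrt{2}$ ($M{\left(u,V \right)} = - 9 \sqrt{5 - 3} = - 9 \sqrt{2}$)
$- \frac{9505}{r{\left(\left(-1\right) \left(-10\right) \right)}} d{\left(M{\left(6,-1 \right)} \right)} = - \frac{9505}{-99} \left(- 9 \sqrt{2}\right)^{2} = \left(-9505\right) \left(- \frac{1}{99}\right) 162 = \frac{9505}{99} \cdot 162 = \frac{171090}{11}$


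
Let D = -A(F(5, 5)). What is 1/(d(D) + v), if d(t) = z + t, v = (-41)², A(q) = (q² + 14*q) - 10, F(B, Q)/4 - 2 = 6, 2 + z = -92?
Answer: 1/125 ≈ 0.0080000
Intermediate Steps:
z = -94 (z = -2 - 92 = -94)
F(B, Q) = 32 (F(B, Q) = 8 + 4*6 = 8 + 24 = 32)
A(q) = -10 + q² + 14*q
D = -1462 (D = -(-10 + 32² + 14*32) = -(-10 + 1024 + 448) = -1*1462 = -1462)
v = 1681
d(t) = -94 + t
1/(d(D) + v) = 1/((-94 - 1462) + 1681) = 1/(-1556 + 1681) = 1/125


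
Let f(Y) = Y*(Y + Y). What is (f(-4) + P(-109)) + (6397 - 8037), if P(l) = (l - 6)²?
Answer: 11617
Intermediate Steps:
P(l) = (-6 + l)²
f(Y) = 2*Y² (f(Y) = Y*(2*Y) = 2*Y²)
(f(-4) + P(-109)) + (6397 - 8037) = (2*(-4)² + (-6 - 109)²) + (6397 - 8037) = (2*16 + (-115)²) - 1640 = (32 + 13225) - 1640 = 13257 - 1640 = 11617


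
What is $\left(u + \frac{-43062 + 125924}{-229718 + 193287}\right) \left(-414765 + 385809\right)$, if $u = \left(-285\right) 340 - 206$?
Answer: $\frac{102439133823888}{36431} \approx 2.8119 \cdot 10^{9}$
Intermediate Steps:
$u = -97106$ ($u = -96900 - 206 = -97106$)
$\left(u + \frac{-43062 + 125924}{-229718 + 193287}\right) \left(-414765 + 385809\right) = \left(-97106 + \frac{-43062 + 125924}{-229718 + 193287}\right) \left(-414765 + 385809\right) = \left(-97106 + \frac{82862}{-36431}\right) \left(-28956\right) = \left(-97106 + 82862 \left(- \frac{1}{36431}\right)\right) \left(-28956\right) = \left(-97106 - \frac{82862}{36431}\right) \left(-28956\right) = \left(- \frac{3537751548}{36431}\right) \left(-28956\right) = \frac{102439133823888}{36431}$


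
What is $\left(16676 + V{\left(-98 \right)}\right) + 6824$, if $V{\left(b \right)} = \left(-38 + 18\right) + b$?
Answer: $23382$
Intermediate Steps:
$V{\left(b \right)} = -20 + b$
$\left(16676 + V{\left(-98 \right)}\right) + 6824 = \left(16676 - 118\right) + 6824 = 16558 + 6824 = 23382$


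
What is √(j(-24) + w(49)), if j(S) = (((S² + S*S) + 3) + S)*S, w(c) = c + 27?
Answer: 2*I*√6767 ≈ 164.52*I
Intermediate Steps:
w(c) = 27 + c
j(S) = S*(3 + S + 2*S²) (j(S) = (((S² + S²) + 3) + S)*S = ((2*S² + 3) + S)*S = ((3 + 2*S²) + S)*S = (3 + S + 2*S²)*S = S*(3 + S + 2*S²))
√(j(-24) + w(49)) = √(-24*(3 - 24 + 2*(-24)²) + (27 + 49)) = √(-24*(3 - 24 + 2*576) + 76) = √(-24*(3 - 24 + 1152) + 76) = √(-24*1131 + 76) = √(-27144 + 76) = √(-27068) = 2*I*√6767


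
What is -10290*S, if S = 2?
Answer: -20580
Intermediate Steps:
-10290*S = -10290*2 = -20580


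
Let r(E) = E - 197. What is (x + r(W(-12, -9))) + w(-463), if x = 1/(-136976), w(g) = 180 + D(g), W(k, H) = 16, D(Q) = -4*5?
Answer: -2876497/136976 ≈ -21.000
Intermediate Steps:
D(Q) = -20
r(E) = -197 + E
w(g) = 160 (w(g) = 180 - 20 = 160)
x = -1/136976 ≈ -7.3006e-6
(x + r(W(-12, -9))) + w(-463) = (-1/136976 + (-197 + 16)) + 160 = (-1/136976 - 181) + 160 = -24792657/136976 + 160 = -2876497/136976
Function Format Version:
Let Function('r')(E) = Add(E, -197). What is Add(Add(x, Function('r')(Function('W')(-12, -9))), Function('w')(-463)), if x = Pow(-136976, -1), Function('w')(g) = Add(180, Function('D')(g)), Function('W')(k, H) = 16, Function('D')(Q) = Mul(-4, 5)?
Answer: Rational(-2876497, 136976) ≈ -21.000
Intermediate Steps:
Function('D')(Q) = -20
Function('r')(E) = Add(-197, E)
Function('w')(g) = 160 (Function('w')(g) = Add(180, -20) = 160)
x = Rational(-1, 136976) ≈ -7.3006e-6
Add(Add(x, Function('r')(Function('W')(-12, -9))), Function('w')(-463)) = Add(Add(Rational(-1, 136976), Add(-197, 16)), 160) = Add(Add(Rational(-1, 136976), -181), 160) = Add(Rational(-24792657, 136976), 160) = Rational(-2876497, 136976)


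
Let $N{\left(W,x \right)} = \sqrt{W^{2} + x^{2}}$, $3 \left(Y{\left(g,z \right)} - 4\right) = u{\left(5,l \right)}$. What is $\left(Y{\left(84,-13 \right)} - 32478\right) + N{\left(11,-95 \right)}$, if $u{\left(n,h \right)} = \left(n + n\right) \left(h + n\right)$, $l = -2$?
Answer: $-32464 + \sqrt{9146} \approx -32368.0$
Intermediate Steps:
$u{\left(n,h \right)} = 2 n \left(h + n\right)$
$Y{\left(g,z \right)} = 14$ ($Y{\left(g,z \right)} = 4 + \frac{2 \cdot 5 \left(-2 + 5\right)}{3} = 4 + \frac{2 \cdot 5 \cdot 3}{3} = 4 + \frac{1}{3} \cdot 30 = 4 + 10 = 14$)
$\left(Y{\left(84,-13 \right)} - 32478\right) + N{\left(11,-95 \right)} = \left(14 - 32478\right) + \sqrt{11^{2} + \left(-95\right)^{2}} = -32464 + \sqrt{121 + 9025} = -32464 + \sqrt{9146}$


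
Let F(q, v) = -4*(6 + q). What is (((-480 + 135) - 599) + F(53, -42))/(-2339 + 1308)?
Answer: 1180/1031 ≈ 1.1445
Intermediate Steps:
F(q, v) = -24 - 4*q
(((-480 + 135) - 599) + F(53, -42))/(-2339 + 1308) = (((-480 + 135) - 599) + (-24 - 4*53))/(-2339 + 1308) = ((-345 - 599) + (-24 - 212))/(-1031) = (-944 - 236)*(-1/1031) = -1180*(-1/1031) = 1180/1031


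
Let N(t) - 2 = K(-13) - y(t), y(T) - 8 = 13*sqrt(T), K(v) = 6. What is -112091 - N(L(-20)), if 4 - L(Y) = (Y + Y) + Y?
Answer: -111987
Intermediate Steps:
L(Y) = 4 - 3*Y (L(Y) = 4 - ((Y + Y) + Y) = 4 - (2*Y + Y) = 4 - 3*Y)
y(T) = 8 + 13*sqrt(T)
N(t) = -13*sqrt(t) (N(t) = 2 + (6 - (8 + 13*sqrt(t))) = 2 + (6 + (-8 - 13*sqrt(t))) = 2 + (-2 - 13*sqrt(t)) = -13*sqrt(t))
-112091 - N(L(-20)) = -112091 - (-13)*sqrt(4 - 3*(-20)) = -112091 - (-13)*sqrt(4 + 60) = -112091 - (-13)*sqrt(64) = -112091 - (-13)*8 = -112091 - 1*(-104) = -112091 + 104 = -111987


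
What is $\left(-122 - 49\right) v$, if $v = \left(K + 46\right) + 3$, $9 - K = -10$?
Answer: $-11628$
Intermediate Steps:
$K = 19$ ($K = 9 - -10 = 9 + 10 = 19$)
$v = 68$ ($v = \left(19 + 46\right) + 3 = 65 + 3 = 68$)
$\left(-122 - 49\right) v = \left(-122 - 49\right) 68 = \left(-171\right) 68 = -11628$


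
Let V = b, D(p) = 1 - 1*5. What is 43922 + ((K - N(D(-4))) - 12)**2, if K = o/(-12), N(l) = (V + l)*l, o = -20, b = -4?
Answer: 411427/9 ≈ 45714.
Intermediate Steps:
D(p) = -4 (D(p) = 1 - 5 = -4)
V = -4
N(l) = l*(-4 + l) (N(l) = (-4 + l)*l = l*(-4 + l))
K = 5/3 (K = -20/(-12) = -20*(-1/12) = 5/3 ≈ 1.6667)
43922 + ((K - N(D(-4))) - 12)**2 = 43922 + ((5/3 - (-4)*(-4 - 4)) - 12)**2 = 43922 + ((5/3 - (-4)*(-8)) - 12)**2 = 43922 + ((5/3 - 1*32) - 12)**2 = 43922 + ((5/3 - 32) - 12)**2 = 43922 + (-91/3 - 12)**2 = 43922 + (-127/3)**2 = 43922 + 16129/9 = 411427/9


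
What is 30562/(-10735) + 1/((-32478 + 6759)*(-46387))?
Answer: -36461298895451/12807147560955 ≈ -2.8470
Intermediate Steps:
30562/(-10735) + 1/((-32478 + 6759)*(-46387)) = 30562*(-1/10735) - 1/46387/(-25719) = -30562/10735 - 1/25719*(-1/46387) = -30562/10735 + 1/1193027253 = -36461298895451/12807147560955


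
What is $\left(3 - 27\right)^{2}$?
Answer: $576$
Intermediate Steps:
$\left(3 - 27\right)^{2} = \left(-24\right)^{2} = 576$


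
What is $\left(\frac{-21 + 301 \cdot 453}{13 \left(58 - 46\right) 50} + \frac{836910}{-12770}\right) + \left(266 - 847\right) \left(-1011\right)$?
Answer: $\frac{487524008397}{830050} \approx 5.8734 \cdot 10^{5}$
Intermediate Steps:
$\left(\frac{-21 + 301 \cdot 453}{13 \left(58 - 46\right) 50} + \frac{836910}{-12770}\right) + \left(266 - 847\right) \left(-1011\right) = \left(\frac{-21 + 136353}{13 \cdot 12 \cdot 50} + 836910 \left(- \frac{1}{12770}\right)\right) - -587391 = \left(\frac{136332}{156 \cdot 50} - \frac{83691}{1277}\right) + 587391 = \left(\frac{136332}{7800} - \frac{83691}{1277}\right) + 587391 = \left(136332 \cdot \frac{1}{7800} - \frac{83691}{1277}\right) + 587391 = \left(\frac{11361}{650} - \frac{83691}{1277}\right) + 587391 = - \frac{39891153}{830050} + 587391 = \frac{487524008397}{830050}$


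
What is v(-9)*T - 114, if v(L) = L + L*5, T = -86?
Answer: 4530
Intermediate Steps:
v(L) = 6*L (v(L) = L + 5*L = 6*L)
v(-9)*T - 114 = (6*(-9))*(-86) - 114 = -54*(-86) - 114 = 4644 - 114 = 4530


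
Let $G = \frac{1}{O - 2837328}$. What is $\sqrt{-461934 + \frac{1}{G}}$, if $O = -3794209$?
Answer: $i \sqrt{7093471} \approx 2663.4 i$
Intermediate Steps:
$G = - \frac{1}{6631537}$ ($G = \frac{1}{-3794209 - 2837328} = \frac{1}{-6631537} = - \frac{1}{6631537} \approx -1.5079 \cdot 10^{-7}$)
$\sqrt{-461934 + \frac{1}{G}} = \sqrt{-461934 + \frac{1}{- \frac{1}{6631537}}} = \sqrt{-461934 - 6631537} = \sqrt{-7093471} = i \sqrt{7093471}$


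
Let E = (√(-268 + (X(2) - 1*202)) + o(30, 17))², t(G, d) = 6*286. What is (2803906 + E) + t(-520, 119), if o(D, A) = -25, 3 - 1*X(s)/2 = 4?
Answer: 2805775 - 100*I*√118 ≈ 2.8058e+6 - 1086.3*I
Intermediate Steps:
t(G, d) = 1716
X(s) = -2 (X(s) = 6 - 2*4 = 6 - 8 = -2)
E = (-25 + 2*I*√118)² (E = (√(-268 + (-2 - 1*202)) - 25)² = (√(-268 + (-2 - 202)) - 25)² = (√(-268 - 204) - 25)² = (√(-472) - 25)² = (2*I*√118 - 25)² = (-25 + 2*I*√118)² ≈ 153.0 - 1086.3*I)
(2803906 + E) + t(-520, 119) = (2803906 + (153 - 100*I*√118)) + 1716 = (2804059 - 100*I*√118) + 1716 = 2805775 - 100*I*√118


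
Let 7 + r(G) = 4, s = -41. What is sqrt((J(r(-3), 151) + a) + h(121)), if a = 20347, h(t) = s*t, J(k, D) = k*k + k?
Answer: 4*sqrt(962) ≈ 124.06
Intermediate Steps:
r(G) = -3 (r(G) = -7 + 4 = -3)
J(k, D) = k + k**2 (J(k, D) = k**2 + k = k + k**2)
h(t) = -41*t
sqrt((J(r(-3), 151) + a) + h(121)) = sqrt((-3*(1 - 3) + 20347) - 41*121) = sqrt((-3*(-2) + 20347) - 4961) = sqrt((6 + 20347) - 4961) = sqrt(20353 - 4961) = sqrt(15392) = 4*sqrt(962)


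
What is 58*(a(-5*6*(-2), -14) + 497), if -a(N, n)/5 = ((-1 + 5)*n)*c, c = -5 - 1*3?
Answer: -101094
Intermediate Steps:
c = -8 (c = -5 - 3 = -8)
a(N, n) = 160*n (a(N, n) = -5*(-1 + 5)*n*(-8) = -5*4*n*(-8) = -(-160)*n = 160*n)
58*(a(-5*6*(-2), -14) + 497) = 58*(160*(-14) + 497) = 58*(-2240 + 497) = 58*(-1743) = -101094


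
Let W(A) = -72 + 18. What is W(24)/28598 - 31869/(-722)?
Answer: 455675337/10323878 ≈ 44.138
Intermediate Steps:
W(A) = -54
W(24)/28598 - 31869/(-722) = -54/28598 - 31869/(-722) = -54*1/28598 - 31869*(-1/722) = -27/14299 + 31869/722 = 455675337/10323878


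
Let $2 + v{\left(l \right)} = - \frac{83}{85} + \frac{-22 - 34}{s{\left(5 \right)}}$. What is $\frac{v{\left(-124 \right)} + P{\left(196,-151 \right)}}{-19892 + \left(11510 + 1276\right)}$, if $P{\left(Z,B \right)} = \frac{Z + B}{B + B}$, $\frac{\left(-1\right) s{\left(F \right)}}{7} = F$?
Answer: $\frac{2061}{9600580} \approx 0.00021467$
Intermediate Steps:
$s{\left(F \right)} = - 7 F$
$P{\left(Z,B \right)} = \frac{B + Z}{2 B}$
$v{\left(l \right)} = - \frac{117}{85}$ ($v{\left(l \right)} = -2 - \left(\frac{83}{85} - \frac{-22 - 34}{\left(-7\right) 5}\right) = -2 - \left(\frac{83}{85} - \frac{-22 - 34}{-35}\right) = -2 - - \frac{53}{85} = -2 + \left(- \frac{83}{85} + \frac{8}{5}\right) = -2 + \frac{53}{85} = - \frac{117}{85}$)
$\frac{v{\left(-124 \right)} + P{\left(196,-151 \right)}}{-19892 + \left(11510 + 1276\right)} = \frac{- \frac{117}{85} + \frac{-151 + 196}{2 \left(-151\right)}}{-19892 + \left(11510 + 1276\right)} = \frac{- \frac{117}{85} + \frac{1}{2} \left(- \frac{1}{151}\right) 45}{-19892 + 12786} = \frac{- \frac{117}{85} - \frac{45}{302}}{-7106} = \left(- \frac{39159}{25670}\right) \left(- \frac{1}{7106}\right) = \frac{2061}{9600580}$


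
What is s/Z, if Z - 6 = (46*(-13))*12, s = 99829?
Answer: -99829/7170 ≈ -13.923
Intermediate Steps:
Z = -7170 (Z = 6 + (46*(-13))*12 = 6 - 598*12 = 6 - 7176 = -7170)
s/Z = 99829/(-7170) = 99829*(-1/7170) = -99829/7170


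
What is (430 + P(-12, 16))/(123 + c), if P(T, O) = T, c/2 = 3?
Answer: 418/129 ≈ 3.2403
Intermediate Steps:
c = 6 (c = 2*3 = 6)
(430 + P(-12, 16))/(123 + c) = (430 - 12)/(123 + 6) = 418/129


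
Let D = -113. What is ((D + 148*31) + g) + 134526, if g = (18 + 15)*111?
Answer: 142664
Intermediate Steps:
g = 3663 (g = 33*111 = 3663)
((D + 148*31) + g) + 134526 = ((-113 + 148*31) + 3663) + 134526 = ((-113 + 4588) + 3663) + 134526 = (4475 + 3663) + 134526 = 8138 + 134526 = 142664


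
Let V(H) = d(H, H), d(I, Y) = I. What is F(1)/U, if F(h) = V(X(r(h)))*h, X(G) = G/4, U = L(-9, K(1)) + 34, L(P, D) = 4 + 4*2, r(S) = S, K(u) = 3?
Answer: 1/184 ≈ 0.0054348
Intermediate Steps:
L(P, D) = 12 (L(P, D) = 4 + 8 = 12)
U = 46 (U = 12 + 34 = 46)
X(G) = G/4 (X(G) = G*(¼) = G/4)
V(H) = H
F(h) = h²/4 (F(h) = (h/4)*h = h²/4)
F(1)/U = ((¼)*1²)/46 = ((¼)*1)*(1/46) = (¼)*(1/46) = 1/184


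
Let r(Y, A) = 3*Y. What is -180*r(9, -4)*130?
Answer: -631800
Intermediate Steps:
-180*r(9, -4)*130 = -540*9*130 = -180*27*130 = -4860*130 = -631800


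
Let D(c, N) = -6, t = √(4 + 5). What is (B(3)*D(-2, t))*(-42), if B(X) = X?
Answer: 756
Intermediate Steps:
t = 3 (t = √9 = 3)
(B(3)*D(-2, t))*(-42) = (3*(-6))*(-42) = -18*(-42) = 756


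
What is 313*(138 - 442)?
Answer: -95152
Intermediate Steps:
313*(138 - 442) = 313*(-304) = -95152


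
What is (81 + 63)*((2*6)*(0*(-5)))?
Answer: 0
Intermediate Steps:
(81 + 63)*((2*6)*(0*(-5))) = 144*(12*0) = 144*0 = 0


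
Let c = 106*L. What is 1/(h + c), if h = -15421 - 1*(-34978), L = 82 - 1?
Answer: 1/28143 ≈ 3.5533e-5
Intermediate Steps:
L = 81
h = 19557 (h = -15421 + 34978 = 19557)
c = 8586 (c = 106*81 = 8586)
1/(h + c) = 1/(19557 + 8586) = 1/28143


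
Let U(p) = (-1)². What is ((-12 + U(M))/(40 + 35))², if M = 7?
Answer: 121/5625 ≈ 0.021511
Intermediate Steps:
U(p) = 1
((-12 + U(M))/(40 + 35))² = ((-12 + 1)/(40 + 35))² = (-11/75)² = 121/5625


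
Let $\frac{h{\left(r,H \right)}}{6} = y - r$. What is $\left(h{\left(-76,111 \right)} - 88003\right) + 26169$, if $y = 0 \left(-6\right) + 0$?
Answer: $-61378$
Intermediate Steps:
$y = 0$ ($y = 0 + 0 = 0$)
$h{\left(r,H \right)} = - 6 r$ ($h{\left(r,H \right)} = 6 \left(0 - r\right) = 6 \left(- r\right) = - 6 r$)
$\left(h{\left(-76,111 \right)} - 88003\right) + 26169 = \left(\left(-6\right) \left(-76\right) - 88003\right) + 26169 = \left(456 - 88003\right) + 26169 = -87547 + 26169 = -61378$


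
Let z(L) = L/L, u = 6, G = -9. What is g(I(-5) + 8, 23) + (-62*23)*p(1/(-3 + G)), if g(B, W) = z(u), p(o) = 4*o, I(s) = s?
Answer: 1429/3 ≈ 476.33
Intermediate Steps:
z(L) = 1
g(B, W) = 1
g(I(-5) + 8, 23) + (-62*23)*p(1/(-3 + G)) = 1 + (-62*23)*(4/(-3 - 9)) = 1 - 5704/(-12) = 1 - 5704*(-1)/12 = 1 - 1426*(-1/3) = 1 + 1426/3 = 1429/3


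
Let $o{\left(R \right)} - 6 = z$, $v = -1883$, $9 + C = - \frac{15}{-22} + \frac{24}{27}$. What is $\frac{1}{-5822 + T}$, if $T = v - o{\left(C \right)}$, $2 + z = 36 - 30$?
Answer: $- \frac{1}{7715} \approx -0.00012962$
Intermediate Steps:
$z = 4$ ($z = -2 + \left(36 - 30\right) = -2 + 6 = 4$)
$C = - \frac{1471}{198}$ ($C = -9 + \left(- \frac{15}{-22} + \frac{24}{27}\right) = -9 + \left(\left(-15\right) \left(- \frac{1}{22}\right) + 24 \cdot \frac{1}{27}\right) = -9 + \left(\frac{15}{22} + \frac{8}{9}\right) = -9 + \frac{311}{198} = - \frac{1471}{198} \approx -7.4293$)
$o{\left(R \right)} = 10$ ($o{\left(R \right)} = 6 + 4 = 10$)
$T = -1893$ ($T = -1883 - 10 = -1893$)
$\frac{1}{-5822 + T} = \frac{1}{-5822 - 1893} = \frac{1}{-7715} = - \frac{1}{7715}$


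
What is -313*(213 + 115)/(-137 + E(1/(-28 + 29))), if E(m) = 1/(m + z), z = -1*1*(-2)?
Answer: 3756/5 ≈ 751.20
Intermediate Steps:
z = 2 (z = -1*(-2) = 2)
E(m) = 1/(2 + m) (E(m) = 1/(m + 2) = 1/(2 + m))
-313*(213 + 115)/(-137 + E(1/(-28 + 29))) = -313*(213 + 115)/(-137 + 1/(2 + 1/(-28 + 29))) = -102664/(-137 + 1/(2 + 1/1)) = -102664/(-137 + 1/(2 + 1)) = -102664/(-137 + 1/3) = -102664/(-410/3) = -102664*(-3)/410 = -313*(-12/5) = 3756/5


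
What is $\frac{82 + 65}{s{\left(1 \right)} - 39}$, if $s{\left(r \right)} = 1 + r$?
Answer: $- \frac{147}{37} \approx -3.973$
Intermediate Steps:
$\frac{82 + 65}{s{\left(1 \right)} - 39} = \frac{82 + 65}{\left(1 + 1\right) - 39} = \frac{147}{2 - 39} = \frac{147}{-37} = 147 \left(- \frac{1}{37}\right) = - \frac{147}{37}$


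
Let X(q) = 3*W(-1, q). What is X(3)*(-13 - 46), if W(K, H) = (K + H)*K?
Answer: 354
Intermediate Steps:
W(K, H) = K*(H + K) (W(K, H) = (H + K)*K = K*(H + K))
X(q) = 3 - 3*q (X(q) = 3*(-(q - 1)) = 3*(-(-1 + q)) = 3*(1 - q) = 3 - 3*q)
X(3)*(-13 - 46) = (3 - 3*3)*(-13 - 46) = (3 - 9)*(-59) = -6*(-59) = 354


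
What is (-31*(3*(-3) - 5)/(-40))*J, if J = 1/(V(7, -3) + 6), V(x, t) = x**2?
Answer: -217/1100 ≈ -0.19727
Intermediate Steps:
J = 1/55 (J = 1/(7**2 + 6) = 1/(49 + 6) = 1/55 ≈ 0.018182)
(-31*(3*(-3) - 5)/(-40))*J = -31*(3*(-3) - 5)/(-40)*(1/55) = -31*(-9 - 5)*(-1)/40*(1/55) = -(-434)*(-1)/40*(1/55) = -31*7/20*(1/55) = -217/20*1/55 = -217/1100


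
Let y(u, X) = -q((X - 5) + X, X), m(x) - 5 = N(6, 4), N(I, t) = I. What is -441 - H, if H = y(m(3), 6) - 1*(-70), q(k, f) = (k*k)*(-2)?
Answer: -609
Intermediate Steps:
q(k, f) = -2*k² (q(k, f) = k²*(-2) = -2*k²)
m(x) = 11 (m(x) = 5 + 6 = 11)
y(u, X) = 2*(-5 + 2*X)² (y(u, X) = -(-2)*((X - 5) + X)² = -(-2)*((-5 + X) + X)² = -(-2)*(-5 + 2*X)² = 2*(-5 + 2*X)²)
H = 168 (H = 2*(-5 + 2*6)² - 1*(-70) = 2*(-5 + 12)² + 70 = 2*7² + 70 = 2*49 + 70 = 98 + 70 = 168)
-441 - H = -441 - 1*168 = -441 - 168 = -609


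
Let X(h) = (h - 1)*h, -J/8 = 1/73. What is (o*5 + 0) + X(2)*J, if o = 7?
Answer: 2539/73 ≈ 34.781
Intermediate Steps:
J = -8/73 ≈ -0.10959
X(h) = h*(-1 + h) (X(h) = (-1 + h)*h = h*(-1 + h))
(o*5 + 0) + X(2)*J = (7*5 + 0) + (2*(-1 + 2))*(-8/73) = (35 + 0) + (2*1)*(-8/73) = 35 + 2*(-8/73) = 35 - 16/73 = 2539/73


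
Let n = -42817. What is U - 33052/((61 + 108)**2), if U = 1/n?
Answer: -1415216045/1222896337 ≈ -1.1573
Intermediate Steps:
U = -1/42817 (U = 1/(-42817) = -1/42817 ≈ -2.3355e-5)
U - 33052/((61 + 108)**2) = -1/42817 - 33052/((61 + 108)**2) = -1/42817 - 33052/(169**2) = -1/42817 - 33052/28561 = -1415216045/1222896337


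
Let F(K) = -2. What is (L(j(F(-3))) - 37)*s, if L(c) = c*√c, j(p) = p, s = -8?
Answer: 296 + 16*I*√2 ≈ 296.0 + 22.627*I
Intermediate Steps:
L(c) = c^(3/2)
(L(j(F(-3))) - 37)*s = ((-2)^(3/2) - 37)*(-8) = (-2*I*√2 - 37)*(-8) = (-37 - 2*I*√2)*(-8) = 296 + 16*I*√2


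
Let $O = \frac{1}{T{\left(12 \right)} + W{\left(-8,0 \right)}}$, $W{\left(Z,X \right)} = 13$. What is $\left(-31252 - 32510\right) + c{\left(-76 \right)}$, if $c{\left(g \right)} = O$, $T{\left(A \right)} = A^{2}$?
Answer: $- \frac{10010633}{157} \approx -63762.0$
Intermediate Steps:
$O = \frac{1}{157}$ ($O = \frac{1}{12^{2} + 13} = \frac{1}{144 + 13} = \frac{1}{157} \approx 0.0063694$)
$c{\left(g \right)} = \frac{1}{157}$
$\left(-31252 - 32510\right) + c{\left(-76 \right)} = \left(-31252 - 32510\right) + \frac{1}{157} = -63762 + \frac{1}{157} = - \frac{10010633}{157}$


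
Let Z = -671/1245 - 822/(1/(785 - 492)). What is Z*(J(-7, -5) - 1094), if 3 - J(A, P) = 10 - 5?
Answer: 328639919336/1245 ≈ 2.6397e+8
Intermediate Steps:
J(A, P) = -2 (J(A, P) = 3 - (10 - 5) = 3 - 1*5 = 3 - 5 = -2)
Z = -299853941/1245 (Z = -671*1/1245 - 822/(1/293) = -671/1245 - 822/1/293 = -671/1245 - 822*293 = -671/1245 - 240846 = -299853941/1245 ≈ -2.4085e+5)
Z*(J(-7, -5) - 1094) = -299853941*(-2 - 1094)/1245 = -299853941/1245*(-1096) = 328639919336/1245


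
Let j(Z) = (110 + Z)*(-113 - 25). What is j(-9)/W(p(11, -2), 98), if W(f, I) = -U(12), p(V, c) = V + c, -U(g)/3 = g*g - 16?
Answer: -2323/64 ≈ -36.297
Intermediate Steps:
j(Z) = -15180 - 138*Z (j(Z) = (110 + Z)*(-138) = -15180 - 138*Z)
U(g) = 48 - 3*g**2 (U(g) = -3*(g*g - 16) = -3*(g**2 - 16) = -3*(-16 + g**2) = 48 - 3*g**2)
W(f, I) = 384 (W(f, I) = -(48 - 3*12**2) = -(48 - 3*144) = -(48 - 432) = -1*(-384) = 384)
j(-9)/W(p(11, -2), 98) = (-15180 - 138*(-9))/384 = (-15180 + 1242)*(1/384) = -13938*1/384 = -2323/64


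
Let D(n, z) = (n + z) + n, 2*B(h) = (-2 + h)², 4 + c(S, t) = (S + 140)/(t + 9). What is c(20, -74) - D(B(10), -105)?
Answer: 449/13 ≈ 34.538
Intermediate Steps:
c(S, t) = -4 + (140 + S)/(9 + t) (c(S, t) = -4 + (S + 140)/(t + 9) = -4 + (140 + S)/(9 + t))
B(h) = (-2 + h)²/2
D(n, z) = z + 2*n
c(20, -74) - D(B(10), -105) = (104 + 20 - 4*(-74))/(9 - 74) - (-105 + 2*((-2 + 10)²/2)) = (104 + 20 + 296)/(-65) - (-105 + 2*((½)*8²)) = -1/65*420 - (-105 + 2*((½)*64)) = -84/13 - (-105 + 2*32) = -84/13 - (-105 + 64) = -84/13 - 1*(-41) = -84/13 + 41 = 449/13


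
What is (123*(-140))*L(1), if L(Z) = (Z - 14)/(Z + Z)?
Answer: 111930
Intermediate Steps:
L(Z) = (-14 + Z)/(2*Z) (L(Z) = (-14 + Z)/((2*Z)) = (-14 + Z)*(1/(2*Z)) = (-14 + Z)/(2*Z))
(123*(-140))*L(1) = (123*(-140))*((½)*(-14 + 1)/1) = -8610*(-13) = -17220*(-13/2) = 111930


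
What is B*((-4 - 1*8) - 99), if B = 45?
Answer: -4995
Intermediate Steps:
B*((-4 - 1*8) - 99) = 45*((-4 - 1*8) - 99) = 45*((-4 - 8) - 99) = 45*(-12 - 99) = 45*(-111) = -4995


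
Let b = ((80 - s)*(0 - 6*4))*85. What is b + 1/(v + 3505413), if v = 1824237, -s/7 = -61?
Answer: 3772752642001/5329650 ≈ 7.0788e+5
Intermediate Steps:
s = 427 (s = -7*(-61) = 427)
b = 707880 (b = ((80 - 1*427)*(0 - 6*4))*85 = ((80 - 427)*(0 - 24))*85 = -347*(-24)*85 = 8328*85 = 707880)
b + 1/(v + 3505413) = 707880 + 1/(1824237 + 3505413) = 707880 + 1/5329650 = 3772752642001/5329650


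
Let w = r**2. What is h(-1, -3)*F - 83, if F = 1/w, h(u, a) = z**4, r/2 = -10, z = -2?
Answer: -2074/25 ≈ -82.960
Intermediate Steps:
r = -20 (r = 2*(-10) = -20)
w = 400 (w = (-20)**2 = 400)
h(u, a) = 16 (h(u, a) = (-2)**4 = 16)
F = 1/400 ≈ 0.0025000
h(-1, -3)*F - 83 = 16*(1/400) - 83 = 1/25 - 83 = -2074/25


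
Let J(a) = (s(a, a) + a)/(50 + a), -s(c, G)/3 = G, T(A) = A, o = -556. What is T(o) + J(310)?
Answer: -10039/18 ≈ -557.72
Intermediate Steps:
s(c, G) = -3*G
J(a) = -2*a/(50 + a) (J(a) = (-3*a + a)/(50 + a) = (-2*a)/(50 + a) = -2*a/(50 + a))
T(o) + J(310) = -556 - 2*310/(50 + 310) = -556 - 2*310/360 = -556 - 2*310*1/360 = -556 - 31/18 = -10039/18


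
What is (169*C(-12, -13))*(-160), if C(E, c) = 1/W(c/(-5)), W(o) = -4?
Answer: 6760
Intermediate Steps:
C(E, c) = -¼ (C(E, c) = 1/(-4) = -¼)
(169*C(-12, -13))*(-160) = (169*(-¼))*(-160) = -169/4*(-160) = 6760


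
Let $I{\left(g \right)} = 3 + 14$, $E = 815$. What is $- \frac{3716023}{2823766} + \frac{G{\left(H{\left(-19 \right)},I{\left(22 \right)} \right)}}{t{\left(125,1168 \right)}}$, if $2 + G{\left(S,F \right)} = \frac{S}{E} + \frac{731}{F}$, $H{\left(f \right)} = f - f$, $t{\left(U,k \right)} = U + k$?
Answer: $- \frac{4689043333}{3651129438} \approx -1.2843$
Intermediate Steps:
$H{\left(f \right)} = 0$
$I{\left(g \right)} = 17$
$G{\left(S,F \right)} = -2 + \frac{731}{F} + \frac{S}{815}$ ($G{\left(S,F \right)} = -2 + \left(\frac{S}{815} + \frac{731}{F}\right) = -2 + \left(\frac{731}{F} + \frac{S}{815}\right) = -2 + \frac{731}{F} + \frac{S}{815}$)
$- \frac{3716023}{2823766} + \frac{G{\left(H{\left(-19 \right)},I{\left(22 \right)} \right)}}{t{\left(125,1168 \right)}} = - \frac{3716023}{2823766} + \frac{-2 + \frac{731}{17} + \frac{1}{815} \cdot 0}{125 + 1168} = \left(-3716023\right) \frac{1}{2823766} + \frac{-2 + 731 \cdot \frac{1}{17} + 0}{1293} = - \frac{3716023}{2823766} + \left(-2 + 43 + 0\right) \frac{1}{1293} = - \frac{3716023}{2823766} + 41 \cdot \frac{1}{1293} = - \frac{3716023}{2823766} + \frac{41}{1293} = - \frac{4689043333}{3651129438}$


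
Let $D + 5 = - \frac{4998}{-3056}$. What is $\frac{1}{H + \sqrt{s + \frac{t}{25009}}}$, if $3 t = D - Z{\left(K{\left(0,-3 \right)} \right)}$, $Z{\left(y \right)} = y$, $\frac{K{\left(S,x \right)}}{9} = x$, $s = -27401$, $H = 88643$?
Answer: $\frac{10162144855608}{900806147720679485} - \frac{2 i \sqrt{90030215023541195874}}{900806147720679485} \approx 1.1281 \cdot 10^{-5} - 2.1067 \cdot 10^{-8} i$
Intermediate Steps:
$K{\left(S,x \right)} = 9 x$
$D = - \frac{5141}{1528}$ ($D = -5 - \frac{4998}{-3056} = -5 - - \frac{2499}{1528} = -5 + \frac{2499}{1528} = - \frac{5141}{1528} \approx -3.3645$)
$t = \frac{36115}{4584}$ ($t = \frac{- \frac{5141}{1528} - 9 \left(-3\right)}{3} = \frac{- \frac{5141}{1528} - -27}{3} = \frac{- \frac{5141}{1528} + 27}{3} = \frac{1}{3} \cdot \frac{36115}{1528} = \frac{36115}{4584} \approx 7.8785$)
$\frac{1}{H + \sqrt{s + \frac{t}{25009}}} = \frac{1}{88643 + \sqrt{-27401 + \frac{36115}{4584 \cdot 25009}}} = \frac{1}{88643 + \sqrt{-27401 + \frac{36115}{4584} \cdot \frac{1}{25009}}} = \frac{1}{88643 + \sqrt{-27401 + \frac{36115}{114641256}}} = \frac{1}{88643 + \sqrt{- \frac{3141285019541}{114641256}}} = \frac{1}{88643 + \frac{i \sqrt{90030215023541195874}}{57320628}}$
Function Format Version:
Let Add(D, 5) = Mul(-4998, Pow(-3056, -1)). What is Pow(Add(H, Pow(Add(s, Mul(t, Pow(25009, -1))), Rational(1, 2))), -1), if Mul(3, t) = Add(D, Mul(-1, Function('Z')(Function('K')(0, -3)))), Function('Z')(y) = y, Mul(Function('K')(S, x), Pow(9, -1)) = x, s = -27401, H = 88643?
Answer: Add(Rational(10162144855608, 900806147720679485), Mul(Rational(-2, 900806147720679485), I, Pow(90030215023541195874, Rational(1, 2)))) ≈ Add(1.1281e-5, Mul(-2.1067e-8, I))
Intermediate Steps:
Function('K')(S, x) = Mul(9, x)
D = Rational(-5141, 1528) (D = Add(-5, Mul(-4998, Pow(-3056, -1))) = Add(-5, Mul(-4998, Rational(-1, 3056))) = Add(-5, Rational(2499, 1528)) = Rational(-5141, 1528) ≈ -3.3645)
t = Rational(36115, 4584) (t = Mul(Rational(1, 3), Add(Rational(-5141, 1528), Mul(-1, Mul(9, -3)))) = Mul(Rational(1, 3), Add(Rational(-5141, 1528), Mul(-1, -27))) = Mul(Rational(1, 3), Add(Rational(-5141, 1528), 27)) = Mul(Rational(1, 3), Rational(36115, 1528)) = Rational(36115, 4584) ≈ 7.8785)
Pow(Add(H, Pow(Add(s, Mul(t, Pow(25009, -1))), Rational(1, 2))), -1) = Pow(Add(88643, Pow(Add(-27401, Mul(Rational(36115, 4584), Pow(25009, -1))), Rational(1, 2))), -1) = Pow(Add(88643, Pow(Add(-27401, Mul(Rational(36115, 4584), Rational(1, 25009))), Rational(1, 2))), -1) = Pow(Add(88643, Pow(Add(-27401, Rational(36115, 114641256)), Rational(1, 2))), -1) = Pow(Add(88643, Pow(Rational(-3141285019541, 114641256), Rational(1, 2))), -1) = Pow(Add(88643, Mul(Rational(1, 57320628), I, Pow(90030215023541195874, Rational(1, 2)))), -1)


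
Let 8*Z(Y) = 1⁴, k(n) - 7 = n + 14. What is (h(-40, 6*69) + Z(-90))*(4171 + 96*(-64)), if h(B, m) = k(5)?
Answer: -412357/8 ≈ -51545.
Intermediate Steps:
k(n) = 21 + n (k(n) = 7 + (n + 14) = 7 + (14 + n) = 21 + n)
Z(Y) = ⅛ (Z(Y) = (⅛)*1⁴ = (⅛)*1 = ⅛)
h(B, m) = 26 (h(B, m) = 21 + 5 = 26)
(h(-40, 6*69) + Z(-90))*(4171 + 96*(-64)) = (26 + ⅛)*(4171 + 96*(-64)) = 209*(4171 - 6144)/8 = (209/8)*(-1973) = -412357/8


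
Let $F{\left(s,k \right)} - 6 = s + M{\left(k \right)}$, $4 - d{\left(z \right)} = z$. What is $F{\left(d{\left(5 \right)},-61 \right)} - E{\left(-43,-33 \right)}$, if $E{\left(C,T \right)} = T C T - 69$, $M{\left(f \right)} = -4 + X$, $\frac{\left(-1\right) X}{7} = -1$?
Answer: $46904$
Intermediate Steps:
$X = 7$ ($X = \left(-7\right) \left(-1\right) = 7$)
$d{\left(z \right)} = 4 - z$
$M{\left(f \right)} = 3$ ($M{\left(f \right)} = -4 + 7 = 3$)
$E{\left(C,T \right)} = -69 + C T^{2}$ ($E{\left(C,T \right)} = C T T - 69 = C T^{2} - 69 = -69 + C T^{2}$)
$F{\left(s,k \right)} = 9 + s$ ($F{\left(s,k \right)} = 6 + \left(s + 3\right) = 6 + \left(3 + s\right) = 9 + s$)
$F{\left(d{\left(5 \right)},-61 \right)} - E{\left(-43,-33 \right)} = \left(9 + \left(4 - 5\right)\right) - \left(-69 - 43 \left(-33\right)^{2}\right) = \left(9 + \left(4 - 5\right)\right) - \left(-69 - 46827\right) = \left(9 - 1\right) - \left(-69 - 46827\right) = 8 - -46896 = 8 + 46896 = 46904$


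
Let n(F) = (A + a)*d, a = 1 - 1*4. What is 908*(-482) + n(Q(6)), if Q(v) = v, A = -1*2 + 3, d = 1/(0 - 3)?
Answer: -1312966/3 ≈ -4.3766e+5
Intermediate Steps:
d = -1/3 (d = 1/(-3) = -1/3 ≈ -0.33333)
A = 1 (A = -2 + 3 = 1)
a = -3 (a = 1 - 4 = -3)
n(F) = 2/3 (n(F) = (1 - 3)*(-1/3) = -2*(-1/3) = 2/3)
908*(-482) + n(Q(6)) = 908*(-482) + 2/3 = -437656 + 2/3 = -1312966/3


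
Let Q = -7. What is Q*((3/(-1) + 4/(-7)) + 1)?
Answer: 18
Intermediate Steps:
Q*((3/(-1) + 4/(-7)) + 1) = -7*((3/(-1) + 4/(-7)) + 1) = -7*((3*(-1) + 4*(-1/7)) + 1) = -7*((-3 - 4/7) + 1) = -7*(-25/7 + 1) = -7*(-18/7) = 18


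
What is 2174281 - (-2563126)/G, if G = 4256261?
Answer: 9254309986467/4256261 ≈ 2.1743e+6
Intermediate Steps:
2174281 - (-2563126)/G = 2174281 - (-2563126)/4256261 = 2174281 - 1*(-2563126/4256261) = 2174281 + 2563126/4256261 = 9254309986467/4256261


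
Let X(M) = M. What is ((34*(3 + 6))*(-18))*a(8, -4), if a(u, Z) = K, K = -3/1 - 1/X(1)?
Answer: 22032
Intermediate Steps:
K = -4 (K = -3/1 - 1/1 = -3*1 - 1*1 = -3 - 1 = -4)
a(u, Z) = -4
((34*(3 + 6))*(-18))*a(8, -4) = ((34*(3 + 6))*(-18))*(-4) = ((34*9)*(-18))*(-4) = (306*(-18))*(-4) = -5508*(-4) = 22032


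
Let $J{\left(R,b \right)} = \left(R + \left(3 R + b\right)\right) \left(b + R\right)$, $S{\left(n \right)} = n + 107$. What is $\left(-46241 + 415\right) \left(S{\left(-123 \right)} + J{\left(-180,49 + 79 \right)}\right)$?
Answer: $-1409974368$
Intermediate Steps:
$S{\left(n \right)} = 107 + n$
$J{\left(R,b \right)} = \left(R + b\right) \left(b + 4 R\right)$ ($J{\left(R,b \right)} = \left(R + \left(b + 3 R\right)\right) \left(R + b\right) = \left(b + 4 R\right) \left(R + b\right) = \left(R + b\right) \left(b + 4 R\right)$)
$\left(-46241 + 415\right) \left(S{\left(-123 \right)} + J{\left(-180,49 + 79 \right)}\right) = \left(-46241 + 415\right) \left(\left(107 - 123\right) + \left(\left(49 + 79\right)^{2} + 4 \left(-180\right)^{2} + 5 \left(-180\right) \left(49 + 79\right)\right)\right) = - 45826 \left(-16 + \left(128^{2} + 4 \cdot 32400 + 5 \left(-180\right) 128\right)\right) = - 45826 \left(-16 + \left(16384 + 129600 - 115200\right)\right) = - 45826 \left(-16 + 30784\right) = \left(-45826\right) 30768 = -1409974368$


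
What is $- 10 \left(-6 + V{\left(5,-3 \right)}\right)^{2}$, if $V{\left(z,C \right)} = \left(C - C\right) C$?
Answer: $-360$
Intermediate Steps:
$V{\left(z,C \right)} = 0$ ($V{\left(z,C \right)} = 0 C = 0$)
$- 10 \left(-6 + V{\left(5,-3 \right)}\right)^{2} = - 10 \left(-6 + 0\right)^{2} = - 10 \left(-6\right)^{2} = \left(-10\right) 36 = -360$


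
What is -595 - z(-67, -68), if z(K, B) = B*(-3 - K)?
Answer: 3757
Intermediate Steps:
-595 - z(-67, -68) = -595 - (-1)*(-68)*(3 - 67) = -595 - (-1)*(-68)*(-64) = -595 - 1*(-4352) = -595 + 4352 = 3757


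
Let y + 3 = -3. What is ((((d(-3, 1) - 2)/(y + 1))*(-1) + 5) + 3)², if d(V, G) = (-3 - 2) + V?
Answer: 36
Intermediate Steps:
y = -6 (y = -3 - 3 = -6)
d(V, G) = -5 + V
((((d(-3, 1) - 2)/(y + 1))*(-1) + 5) + 3)² = (((((-5 - 3) - 2)/(-6 + 1))*(-1) + 5) + 3)² = ((((-8 - 2)/(-5))*(-1) + 5) + 3)² = ((-10*(-⅕)*(-1) + 5) + 3)² = ((2*(-1) + 5) + 3)² = ((-2 + 5) + 3)² = (3 + 3)² = 6² = 36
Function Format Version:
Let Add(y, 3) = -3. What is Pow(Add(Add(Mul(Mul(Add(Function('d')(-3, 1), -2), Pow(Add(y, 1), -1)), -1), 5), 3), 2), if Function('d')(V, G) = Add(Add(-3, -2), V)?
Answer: 36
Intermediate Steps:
y = -6 (y = Add(-3, -3) = -6)
Function('d')(V, G) = Add(-5, V)
Pow(Add(Add(Mul(Mul(Add(Function('d')(-3, 1), -2), Pow(Add(y, 1), -1)), -1), 5), 3), 2) = Pow(Add(Add(Mul(Mul(Add(Add(-5, -3), -2), Pow(Add(-6, 1), -1)), -1), 5), 3), 2) = Pow(Add(Add(Mul(Mul(Add(-8, -2), Pow(-5, -1)), -1), 5), 3), 2) = Pow(Add(Add(Mul(Mul(-10, Rational(-1, 5)), -1), 5), 3), 2) = Pow(Add(Add(Mul(2, -1), 5), 3), 2) = Pow(Add(Add(-2, 5), 3), 2) = Pow(Add(3, 3), 2) = Pow(6, 2) = 36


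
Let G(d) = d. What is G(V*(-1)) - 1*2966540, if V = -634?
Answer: -2965906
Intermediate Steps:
G(V*(-1)) - 1*2966540 = -634*(-1) - 1*2966540 = 634 - 2966540 = -2965906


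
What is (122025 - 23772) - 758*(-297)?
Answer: 323379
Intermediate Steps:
(122025 - 23772) - 758*(-297) = 98253 + 225126 = 323379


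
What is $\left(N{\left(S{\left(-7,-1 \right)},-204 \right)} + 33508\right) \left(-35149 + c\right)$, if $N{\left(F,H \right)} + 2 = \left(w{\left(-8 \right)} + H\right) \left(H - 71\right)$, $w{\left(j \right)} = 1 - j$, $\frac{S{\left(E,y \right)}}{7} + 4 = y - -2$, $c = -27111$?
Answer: $-5424776060$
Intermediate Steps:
$S{\left(E,y \right)} = -14 + 7 y$ ($S{\left(E,y \right)} = -28 + 7 \left(y - -2\right) = -28 + 7 \left(y + 2\right) = -28 + 7 \left(2 + y\right) = -28 + \left(14 + 7 y\right) = -14 + 7 y$)
$N{\left(F,H \right)} = -2 + \left(-71 + H\right) \left(9 + H\right)$ ($N{\left(F,H \right)} = -2 + \left(\left(1 - -8\right) + H\right) \left(H - 71\right) = -2 + \left(\left(1 + 8\right) + H\right) \left(-71 + H\right) = -2 + \left(9 + H\right) \left(-71 + H\right) = -2 + \left(-71 + H\right) \left(9 + H\right)$)
$\left(N{\left(S{\left(-7,-1 \right)},-204 \right)} + 33508\right) \left(-35149 + c\right) = \left(\left(-641 + \left(-204\right)^{2} - -12648\right) + 33508\right) \left(-35149 - 27111\right) = \left(\left(-641 + 41616 + 12648\right) + 33508\right) \left(-62260\right) = \left(53623 + 33508\right) \left(-62260\right) = 87131 \left(-62260\right) = -5424776060$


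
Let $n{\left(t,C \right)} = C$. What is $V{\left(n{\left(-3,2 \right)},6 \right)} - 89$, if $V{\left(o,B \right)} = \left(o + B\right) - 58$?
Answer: $-139$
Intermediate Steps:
$V{\left(o,B \right)} = -58 + B + o$ ($V{\left(o,B \right)} = \left(B + o\right) - 58 = -58 + B + o$)
$V{\left(n{\left(-3,2 \right)},6 \right)} - 89 = \left(-58 + 6 + 2\right) - 89 = -50 - 89 = -139$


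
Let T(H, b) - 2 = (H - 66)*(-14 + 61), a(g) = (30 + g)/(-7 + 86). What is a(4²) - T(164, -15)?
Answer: -363986/79 ≈ -4607.4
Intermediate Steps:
a(g) = 30/79 + g/79 (a(g) = (30 + g)/79 = (30 + g)*(1/79) = 30/79 + g/79)
T(H, b) = -3100 + 47*H (T(H, b) = 2 + (H - 66)*(-14 + 61) = 2 + (-66 + H)*47 = 2 + (-3102 + 47*H) = -3100 + 47*H)
a(4²) - T(164, -15) = (30/79 + (1/79)*4²) - (-3100 + 47*164) = (30/79 + (1/79)*16) - (-3100 + 7708) = (30/79 + 16/79) - 1*4608 = 46/79 - 4608 = -363986/79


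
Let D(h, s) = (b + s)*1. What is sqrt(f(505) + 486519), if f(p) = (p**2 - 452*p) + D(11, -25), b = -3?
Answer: 2*sqrt(128314) ≈ 716.42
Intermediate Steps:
D(h, s) = -3 + s (D(h, s) = (-3 + s)*1 = -3 + s)
f(p) = -28 + p**2 - 452*p (f(p) = (p**2 - 452*p) + (-3 - 25) = (p**2 - 452*p) - 28 = -28 + p**2 - 452*p)
sqrt(f(505) + 486519) = sqrt((-28 + 505**2 - 452*505) + 486519) = sqrt((-28 + 255025 - 228260) + 486519) = sqrt(26737 + 486519) = sqrt(513256) = 2*sqrt(128314)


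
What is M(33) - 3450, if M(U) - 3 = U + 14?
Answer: -3400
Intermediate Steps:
M(U) = 17 + U (M(U) = 3 + (U + 14) = 3 + (14 + U) = 17 + U)
M(33) - 3450 = (17 + 33) - 3450 = 50 - 3450 = -3400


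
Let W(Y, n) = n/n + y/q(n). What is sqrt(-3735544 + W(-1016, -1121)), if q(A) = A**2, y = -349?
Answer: 2*I*sqrt(1173559122853)/1121 ≈ 1932.8*I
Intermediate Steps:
W(Y, n) = 1 - 349/n**2 (W(Y, n) = n/n - 349/n**2 = 1 - 349/n**2)
sqrt(-3735544 + W(-1016, -1121)) = sqrt(-3735544 + (1 - 349/(-1121)**2)) = sqrt(-3735544 + (1 - 349*1/1256641)) = sqrt(-3735544 + (1 - 349/1256641)) = sqrt(-3735544 + 1256292/1256641) = sqrt(-4694236491412/1256641) = 2*I*sqrt(1173559122853)/1121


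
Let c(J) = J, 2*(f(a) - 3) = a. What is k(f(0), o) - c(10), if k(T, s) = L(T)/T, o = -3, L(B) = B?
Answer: -9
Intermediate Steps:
f(a) = 3 + a/2
k(T, s) = 1 (k(T, s) = T/T = 1)
k(f(0), o) - c(10) = 1 - 1*10 = 1 - 10 = -9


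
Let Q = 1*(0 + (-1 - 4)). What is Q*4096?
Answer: -20480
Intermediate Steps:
Q = -5 (Q = 1*(0 - 5) = 1*(-5) = -5)
Q*4096 = -5*4096 = -20480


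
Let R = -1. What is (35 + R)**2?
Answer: 1156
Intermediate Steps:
(35 + R)**2 = (35 - 1)**2 = 34**2 = 1156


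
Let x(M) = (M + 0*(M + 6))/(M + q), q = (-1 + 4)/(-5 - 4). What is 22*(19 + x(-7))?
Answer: 439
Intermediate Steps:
q = -⅓ (q = 3/(-9) = 3*(-⅑) = -⅓ ≈ -0.33333)
x(M) = M/(-⅓ + M) (x(M) = (M + 0*(M + 6))/(M - ⅓) = (M + 0*(6 + M))/(-⅓ + M) = (M + 0)/(-⅓ + M) = M/(-⅓ + M))
22*(19 + x(-7)) = 22*(19 + 3*(-7)/(-1 + 3*(-7))) = 22*(19 + 3*(-7)/(-1 - 21)) = 22*(19 + 3*(-7)/(-22)) = 22*(19 + 3*(-7)*(-1/22)) = 22*(19 + 21/22) = 22*(439/22) = 439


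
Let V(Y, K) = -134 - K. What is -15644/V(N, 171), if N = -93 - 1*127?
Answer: 15644/305 ≈ 51.292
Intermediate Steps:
N = -220 (N = -93 - 127 = -220)
-15644/V(N, 171) = -15644/(-134 - 1*171) = -15644/(-134 - 171) = -15644/(-305) = -15644*(-1/305) = 15644/305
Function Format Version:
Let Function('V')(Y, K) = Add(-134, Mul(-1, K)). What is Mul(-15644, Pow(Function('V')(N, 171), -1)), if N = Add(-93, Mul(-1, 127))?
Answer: Rational(15644, 305) ≈ 51.292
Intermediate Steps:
N = -220 (N = Add(-93, -127) = -220)
Mul(-15644, Pow(Function('V')(N, 171), -1)) = Mul(-15644, Pow(Add(-134, Mul(-1, 171)), -1)) = Mul(-15644, Pow(Add(-134, -171), -1)) = Mul(-15644, Pow(-305, -1)) = Mul(-15644, Rational(-1, 305)) = Rational(15644, 305)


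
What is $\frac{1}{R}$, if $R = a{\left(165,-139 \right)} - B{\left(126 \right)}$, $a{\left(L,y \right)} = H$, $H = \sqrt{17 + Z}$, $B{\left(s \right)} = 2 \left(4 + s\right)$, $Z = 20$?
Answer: $- \frac{260}{67563} - \frac{\sqrt{37}}{67563} \approx -0.0039383$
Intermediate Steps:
$B{\left(s \right)} = 8 + 2 s$
$H = \sqrt{37}$ ($H = \sqrt{17 + 20} = \sqrt{37} \approx 6.0828$)
$a{\left(L,y \right)} = \sqrt{37}$
$R = -260 + \sqrt{37}$ ($R = \sqrt{37} - \left(8 + 2 \cdot 126\right) = \sqrt{37} - \left(8 + 252\right) = \sqrt{37} - 260 = -260 + \sqrt{37} \approx -253.92$)
$\frac{1}{R} = \frac{1}{-260 + \sqrt{37}}$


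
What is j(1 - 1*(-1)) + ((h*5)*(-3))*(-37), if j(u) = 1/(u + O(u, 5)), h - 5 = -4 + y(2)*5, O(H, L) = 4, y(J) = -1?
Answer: -13319/6 ≈ -2219.8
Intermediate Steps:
h = -4 (h = 5 + (-4 - 1*5) = 5 + (-4 - 5) = 5 - 9 = -4)
j(u) = 1/(4 + u) (j(u) = 1/(u + 4) = 1/(4 + u))
j(1 - 1*(-1)) + ((h*5)*(-3))*(-37) = 1/(4 + (1 - 1*(-1))) + (-4*5*(-3))*(-37) = 1/(4 + (1 + 1)) - 20*(-3)*(-37) = 1/(4 + 2) + 60*(-37) = 1/6 - 2220 = ⅙ - 2220 = -13319/6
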